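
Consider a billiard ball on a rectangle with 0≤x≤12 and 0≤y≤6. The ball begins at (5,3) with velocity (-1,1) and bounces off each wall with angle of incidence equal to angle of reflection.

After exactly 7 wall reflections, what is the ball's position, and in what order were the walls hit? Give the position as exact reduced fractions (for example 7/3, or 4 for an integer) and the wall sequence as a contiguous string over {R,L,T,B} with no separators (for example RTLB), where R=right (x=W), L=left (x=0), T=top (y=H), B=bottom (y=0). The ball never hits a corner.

1. t=3 → T at (2,6); v=(-1,-1)
2. t=2 → L at (0,4); v=(1,-1)
3. t=4 → B at (4,0); v=(1,1)
4. t=6 → T at (10,6); v=(1,-1)
5. t=2 → R at (12,4); v=(-1,-1)
6. t=4 → B at (8,0); v=(-1,1)
7. t=6 → T at (2,6); v=(-1,-1)

Final position: (2,6)
Wall sequence: TLBTRBT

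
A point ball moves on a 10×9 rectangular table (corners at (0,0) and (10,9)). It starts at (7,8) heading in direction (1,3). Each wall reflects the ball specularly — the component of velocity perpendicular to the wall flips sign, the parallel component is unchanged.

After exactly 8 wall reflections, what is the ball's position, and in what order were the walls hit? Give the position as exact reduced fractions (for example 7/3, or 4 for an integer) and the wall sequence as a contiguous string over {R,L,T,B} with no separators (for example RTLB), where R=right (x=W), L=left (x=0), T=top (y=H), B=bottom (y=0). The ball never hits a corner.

Final position: (7/3,0)
Wall sequence: TRBTBTLB

1. t=1/3 → T at (22/3,9); v=(1,-3)
2. t=8/3 → R at (10,1); v=(-1,-3)
3. t=1/3 → B at (29/3,0); v=(-1,3)
4. t=3 → T at (20/3,9); v=(-1,-3)
5. t=3 → B at (11/3,0); v=(-1,3)
6. t=3 → T at (2/3,9); v=(-1,-3)
7. t=2/3 → L at (0,7); v=(1,-3)
8. t=7/3 → B at (7/3,0); v=(1,3)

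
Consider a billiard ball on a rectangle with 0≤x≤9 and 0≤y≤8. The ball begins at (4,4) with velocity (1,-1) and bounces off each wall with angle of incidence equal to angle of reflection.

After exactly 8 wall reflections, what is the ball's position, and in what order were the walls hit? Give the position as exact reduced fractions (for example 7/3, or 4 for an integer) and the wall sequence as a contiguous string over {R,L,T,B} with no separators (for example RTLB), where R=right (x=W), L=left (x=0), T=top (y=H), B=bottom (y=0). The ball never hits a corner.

1. t=4 → B at (8,0); v=(1,1)
2. t=1 → R at (9,1); v=(-1,1)
3. t=7 → T at (2,8); v=(-1,-1)
4. t=2 → L at (0,6); v=(1,-1)
5. t=6 → B at (6,0); v=(1,1)
6. t=3 → R at (9,3); v=(-1,1)
7. t=5 → T at (4,8); v=(-1,-1)
8. t=4 → L at (0,4); v=(1,-1)

Final position: (0,4)
Wall sequence: BRTLBRTL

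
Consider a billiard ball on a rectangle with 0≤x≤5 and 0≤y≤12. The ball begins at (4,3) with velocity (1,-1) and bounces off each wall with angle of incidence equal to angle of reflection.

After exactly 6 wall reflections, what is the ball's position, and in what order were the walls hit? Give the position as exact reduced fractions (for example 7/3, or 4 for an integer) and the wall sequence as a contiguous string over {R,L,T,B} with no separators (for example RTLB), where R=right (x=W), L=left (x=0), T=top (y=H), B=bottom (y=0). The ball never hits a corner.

1. t=1 → R at (5,2); v=(-1,-1)
2. t=2 → B at (3,0); v=(-1,1)
3. t=3 → L at (0,3); v=(1,1)
4. t=5 → R at (5,8); v=(-1,1)
5. t=4 → T at (1,12); v=(-1,-1)
6. t=1 → L at (0,11); v=(1,-1)

Final position: (0,11)
Wall sequence: RBLRTL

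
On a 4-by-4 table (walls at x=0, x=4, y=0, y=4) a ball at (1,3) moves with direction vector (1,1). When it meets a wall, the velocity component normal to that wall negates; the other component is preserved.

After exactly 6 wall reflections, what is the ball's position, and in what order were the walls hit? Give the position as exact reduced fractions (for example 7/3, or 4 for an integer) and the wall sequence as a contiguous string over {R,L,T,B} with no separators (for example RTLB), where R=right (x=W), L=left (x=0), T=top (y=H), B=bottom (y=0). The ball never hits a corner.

Final position: (4,2)
Wall sequence: TRBLTR

1. t=1 → T at (2,4); v=(1,-1)
2. t=2 → R at (4,2); v=(-1,-1)
3. t=2 → B at (2,0); v=(-1,1)
4. t=2 → L at (0,2); v=(1,1)
5. t=2 → T at (2,4); v=(1,-1)
6. t=2 → R at (4,2); v=(-1,-1)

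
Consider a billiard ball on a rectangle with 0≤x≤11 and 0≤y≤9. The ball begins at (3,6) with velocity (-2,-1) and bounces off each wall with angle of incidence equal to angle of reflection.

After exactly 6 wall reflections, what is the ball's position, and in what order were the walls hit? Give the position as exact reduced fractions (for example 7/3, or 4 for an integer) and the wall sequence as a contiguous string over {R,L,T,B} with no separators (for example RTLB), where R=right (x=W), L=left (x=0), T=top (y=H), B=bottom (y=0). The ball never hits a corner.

1. t=3/2 → L at (0,9/2); v=(2,-1)
2. t=9/2 → B at (9,0); v=(2,1)
3. t=1 → R at (11,1); v=(-2,1)
4. t=11/2 → L at (0,13/2); v=(2,1)
5. t=5/2 → T at (5,9); v=(2,-1)
6. t=3 → R at (11,6); v=(-2,-1)

Final position: (11,6)
Wall sequence: LBRLTR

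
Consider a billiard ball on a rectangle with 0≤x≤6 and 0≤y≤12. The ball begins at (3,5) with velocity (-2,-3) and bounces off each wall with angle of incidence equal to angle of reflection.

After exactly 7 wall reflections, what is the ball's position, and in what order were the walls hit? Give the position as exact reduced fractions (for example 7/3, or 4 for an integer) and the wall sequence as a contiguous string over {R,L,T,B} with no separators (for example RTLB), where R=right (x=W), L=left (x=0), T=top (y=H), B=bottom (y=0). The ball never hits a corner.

1. t=3/2 → L at (0,1/2); v=(2,-3)
2. t=1/6 → B at (1/3,0); v=(2,3)
3. t=17/6 → R at (6,17/2); v=(-2,3)
4. t=7/6 → T at (11/3,12); v=(-2,-3)
5. t=11/6 → L at (0,13/2); v=(2,-3)
6. t=13/6 → B at (13/3,0); v=(2,3)
7. t=5/6 → R at (6,5/2); v=(-2,3)

Final position: (6,5/2)
Wall sequence: LBRTLBR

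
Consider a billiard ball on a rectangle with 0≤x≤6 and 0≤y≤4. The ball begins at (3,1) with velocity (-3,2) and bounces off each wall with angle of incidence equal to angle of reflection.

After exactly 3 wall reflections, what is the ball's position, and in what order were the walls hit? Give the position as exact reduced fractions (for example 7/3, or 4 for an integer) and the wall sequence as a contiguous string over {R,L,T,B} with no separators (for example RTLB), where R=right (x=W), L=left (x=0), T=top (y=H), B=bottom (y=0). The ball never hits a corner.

Final position: (6,1)
Wall sequence: LTR

1. t=1 → L at (0,3); v=(3,2)
2. t=1/2 → T at (3/2,4); v=(3,-2)
3. t=3/2 → R at (6,1); v=(-3,-2)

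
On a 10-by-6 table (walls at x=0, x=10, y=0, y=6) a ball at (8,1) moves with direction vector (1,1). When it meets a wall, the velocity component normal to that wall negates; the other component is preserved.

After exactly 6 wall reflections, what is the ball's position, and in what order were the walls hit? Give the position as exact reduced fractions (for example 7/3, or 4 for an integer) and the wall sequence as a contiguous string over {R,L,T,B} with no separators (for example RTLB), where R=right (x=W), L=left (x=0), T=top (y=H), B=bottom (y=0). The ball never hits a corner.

Final position: (10,1)
Wall sequence: RTBLTR

1. t=2 → R at (10,3); v=(-1,1)
2. t=3 → T at (7,6); v=(-1,-1)
3. t=6 → B at (1,0); v=(-1,1)
4. t=1 → L at (0,1); v=(1,1)
5. t=5 → T at (5,6); v=(1,-1)
6. t=5 → R at (10,1); v=(-1,-1)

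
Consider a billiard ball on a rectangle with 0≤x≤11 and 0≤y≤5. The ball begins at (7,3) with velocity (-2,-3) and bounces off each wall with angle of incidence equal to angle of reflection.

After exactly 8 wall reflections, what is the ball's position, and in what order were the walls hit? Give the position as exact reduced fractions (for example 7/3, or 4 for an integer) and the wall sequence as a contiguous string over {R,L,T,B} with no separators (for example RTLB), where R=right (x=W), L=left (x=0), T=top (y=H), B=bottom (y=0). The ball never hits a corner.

1. t=1 → B at (5,0); v=(-2,3)
2. t=5/3 → T at (5/3,5); v=(-2,-3)
3. t=5/6 → L at (0,5/2); v=(2,-3)
4. t=5/6 → B at (5/3,0); v=(2,3)
5. t=5/3 → T at (5,5); v=(2,-3)
6. t=5/3 → B at (25/3,0); v=(2,3)
7. t=4/3 → R at (11,4); v=(-2,3)
8. t=1/3 → T at (31/3,5); v=(-2,-3)

Final position: (31/3,5)
Wall sequence: BTLBTBRT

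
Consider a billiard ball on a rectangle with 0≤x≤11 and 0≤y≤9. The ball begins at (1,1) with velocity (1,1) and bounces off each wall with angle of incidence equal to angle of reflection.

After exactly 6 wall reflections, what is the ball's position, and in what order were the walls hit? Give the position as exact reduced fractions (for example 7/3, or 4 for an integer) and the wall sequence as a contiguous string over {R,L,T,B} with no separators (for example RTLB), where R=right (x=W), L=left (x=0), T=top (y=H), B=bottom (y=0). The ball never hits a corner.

1. t=8 → T at (9,9); v=(1,-1)
2. t=2 → R at (11,7); v=(-1,-1)
3. t=7 → B at (4,0); v=(-1,1)
4. t=4 → L at (0,4); v=(1,1)
5. t=5 → T at (5,9); v=(1,-1)
6. t=6 → R at (11,3); v=(-1,-1)

Final position: (11,3)
Wall sequence: TRBLTR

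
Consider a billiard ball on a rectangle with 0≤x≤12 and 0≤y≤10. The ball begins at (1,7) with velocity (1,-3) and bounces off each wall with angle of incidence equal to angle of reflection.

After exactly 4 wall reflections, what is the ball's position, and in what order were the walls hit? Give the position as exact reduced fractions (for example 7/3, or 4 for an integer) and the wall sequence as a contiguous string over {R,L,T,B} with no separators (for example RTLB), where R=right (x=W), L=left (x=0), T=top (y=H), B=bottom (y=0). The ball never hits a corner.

Final position: (12,6)
Wall sequence: BTBR

1. t=7/3 → B at (10/3,0); v=(1,3)
2. t=10/3 → T at (20/3,10); v=(1,-3)
3. t=10/3 → B at (10,0); v=(1,3)
4. t=2 → R at (12,6); v=(-1,3)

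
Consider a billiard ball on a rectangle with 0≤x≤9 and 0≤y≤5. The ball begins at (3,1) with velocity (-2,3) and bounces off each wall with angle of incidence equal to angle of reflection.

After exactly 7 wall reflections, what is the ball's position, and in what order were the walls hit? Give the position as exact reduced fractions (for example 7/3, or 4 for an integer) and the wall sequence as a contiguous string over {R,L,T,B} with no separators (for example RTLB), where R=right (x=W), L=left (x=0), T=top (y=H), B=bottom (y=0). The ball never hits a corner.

1. t=4/3 → T at (1/3,5); v=(-2,-3)
2. t=1/6 → L at (0,9/2); v=(2,-3)
3. t=3/2 → B at (3,0); v=(2,3)
4. t=5/3 → T at (19/3,5); v=(2,-3)
5. t=4/3 → R at (9,1); v=(-2,-3)
6. t=1/3 → B at (25/3,0); v=(-2,3)
7. t=5/3 → T at (5,5); v=(-2,-3)

Final position: (5,5)
Wall sequence: TLBTRBT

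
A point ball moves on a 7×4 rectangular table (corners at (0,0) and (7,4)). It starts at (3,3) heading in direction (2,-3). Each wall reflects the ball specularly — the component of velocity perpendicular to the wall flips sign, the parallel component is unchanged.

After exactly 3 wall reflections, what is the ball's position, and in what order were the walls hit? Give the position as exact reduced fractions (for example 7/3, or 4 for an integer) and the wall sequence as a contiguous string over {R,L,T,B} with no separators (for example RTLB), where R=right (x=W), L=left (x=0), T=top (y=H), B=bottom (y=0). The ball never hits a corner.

1. t=1 → B at (5,0); v=(2,3)
2. t=1 → R at (7,3); v=(-2,3)
3. t=1/3 → T at (19/3,4); v=(-2,-3)

Final position: (19/3,4)
Wall sequence: BRT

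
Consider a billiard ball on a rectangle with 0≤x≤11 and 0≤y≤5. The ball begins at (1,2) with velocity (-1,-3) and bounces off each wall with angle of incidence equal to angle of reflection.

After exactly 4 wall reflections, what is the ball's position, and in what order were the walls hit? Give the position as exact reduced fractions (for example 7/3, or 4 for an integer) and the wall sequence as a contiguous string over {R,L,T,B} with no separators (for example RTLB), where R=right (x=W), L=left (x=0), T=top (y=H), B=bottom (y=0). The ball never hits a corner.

1. t=2/3 → B at (1/3,0); v=(-1,3)
2. t=1/3 → L at (0,1); v=(1,3)
3. t=4/3 → T at (4/3,5); v=(1,-3)
4. t=5/3 → B at (3,0); v=(1,3)

Final position: (3,0)
Wall sequence: BLTB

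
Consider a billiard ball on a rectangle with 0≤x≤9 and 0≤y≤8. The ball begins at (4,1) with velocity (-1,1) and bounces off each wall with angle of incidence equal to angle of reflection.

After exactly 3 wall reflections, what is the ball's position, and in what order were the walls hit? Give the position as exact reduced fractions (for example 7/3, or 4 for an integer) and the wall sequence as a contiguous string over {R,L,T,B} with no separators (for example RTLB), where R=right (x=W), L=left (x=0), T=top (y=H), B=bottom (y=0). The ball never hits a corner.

1. t=4 → L at (0,5); v=(1,1)
2. t=3 → T at (3,8); v=(1,-1)
3. t=6 → R at (9,2); v=(-1,-1)

Final position: (9,2)
Wall sequence: LTR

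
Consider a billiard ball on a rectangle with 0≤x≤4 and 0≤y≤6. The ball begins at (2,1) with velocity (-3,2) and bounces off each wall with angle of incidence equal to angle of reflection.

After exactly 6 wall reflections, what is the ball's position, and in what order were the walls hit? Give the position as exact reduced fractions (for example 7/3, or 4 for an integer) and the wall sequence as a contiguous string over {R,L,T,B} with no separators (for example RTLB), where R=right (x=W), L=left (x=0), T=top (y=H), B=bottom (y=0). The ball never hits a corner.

Final position: (3/2,0)
Wall sequence: LRTLRB

1. t=2/3 → L at (0,7/3); v=(3,2)
2. t=4/3 → R at (4,5); v=(-3,2)
3. t=1/2 → T at (5/2,6); v=(-3,-2)
4. t=5/6 → L at (0,13/3); v=(3,-2)
5. t=4/3 → R at (4,5/3); v=(-3,-2)
6. t=5/6 → B at (3/2,0); v=(-3,2)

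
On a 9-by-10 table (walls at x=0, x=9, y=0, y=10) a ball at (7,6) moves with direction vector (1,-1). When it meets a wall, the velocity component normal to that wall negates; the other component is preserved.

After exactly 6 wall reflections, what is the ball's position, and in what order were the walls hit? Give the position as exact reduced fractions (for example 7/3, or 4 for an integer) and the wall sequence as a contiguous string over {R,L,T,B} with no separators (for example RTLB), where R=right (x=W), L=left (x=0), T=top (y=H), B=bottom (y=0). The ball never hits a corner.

1. t=2 → R at (9,4); v=(-1,-1)
2. t=4 → B at (5,0); v=(-1,1)
3. t=5 → L at (0,5); v=(1,1)
4. t=5 → T at (5,10); v=(1,-1)
5. t=4 → R at (9,6); v=(-1,-1)
6. t=6 → B at (3,0); v=(-1,1)

Final position: (3,0)
Wall sequence: RBLTRB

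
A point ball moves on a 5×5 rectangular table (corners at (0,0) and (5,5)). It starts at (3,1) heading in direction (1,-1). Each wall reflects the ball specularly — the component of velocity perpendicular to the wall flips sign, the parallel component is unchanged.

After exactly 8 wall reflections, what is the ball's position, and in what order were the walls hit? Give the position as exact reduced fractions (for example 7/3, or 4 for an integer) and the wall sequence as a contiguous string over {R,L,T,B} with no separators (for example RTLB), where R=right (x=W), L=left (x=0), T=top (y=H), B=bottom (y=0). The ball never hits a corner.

Final position: (0,4)
Wall sequence: BRTLBRTL

1. t=1 → B at (4,0); v=(1,1)
2. t=1 → R at (5,1); v=(-1,1)
3. t=4 → T at (1,5); v=(-1,-1)
4. t=1 → L at (0,4); v=(1,-1)
5. t=4 → B at (4,0); v=(1,1)
6. t=1 → R at (5,1); v=(-1,1)
7. t=4 → T at (1,5); v=(-1,-1)
8. t=1 → L at (0,4); v=(1,-1)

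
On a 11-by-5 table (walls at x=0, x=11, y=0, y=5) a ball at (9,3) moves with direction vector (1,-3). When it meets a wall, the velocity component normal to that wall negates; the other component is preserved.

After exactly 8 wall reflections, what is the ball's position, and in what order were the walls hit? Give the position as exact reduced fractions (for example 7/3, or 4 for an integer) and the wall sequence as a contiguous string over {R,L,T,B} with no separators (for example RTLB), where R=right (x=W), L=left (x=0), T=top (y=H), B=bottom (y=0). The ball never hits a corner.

1. t=1 → B at (10,0); v=(1,3)
2. t=1 → R at (11,3); v=(-1,3)
3. t=2/3 → T at (31/3,5); v=(-1,-3)
4. t=5/3 → B at (26/3,0); v=(-1,3)
5. t=5/3 → T at (7,5); v=(-1,-3)
6. t=5/3 → B at (16/3,0); v=(-1,3)
7. t=5/3 → T at (11/3,5); v=(-1,-3)
8. t=5/3 → B at (2,0); v=(-1,3)

Final position: (2,0)
Wall sequence: BRTBTBTB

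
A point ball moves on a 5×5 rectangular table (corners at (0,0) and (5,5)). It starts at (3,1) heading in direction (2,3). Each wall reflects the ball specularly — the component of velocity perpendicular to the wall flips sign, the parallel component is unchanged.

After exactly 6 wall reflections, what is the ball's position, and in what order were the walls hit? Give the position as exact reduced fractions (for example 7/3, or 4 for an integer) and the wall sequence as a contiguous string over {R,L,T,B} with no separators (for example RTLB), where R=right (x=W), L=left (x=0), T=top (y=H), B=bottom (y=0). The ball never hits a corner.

1. t=1 → R at (5,4); v=(-2,3)
2. t=1/3 → T at (13/3,5); v=(-2,-3)
3. t=5/3 → B at (1,0); v=(-2,3)
4. t=1/2 → L at (0,3/2); v=(2,3)
5. t=7/6 → T at (7/3,5); v=(2,-3)
6. t=4/3 → R at (5,1); v=(-2,-3)

Final position: (5,1)
Wall sequence: RTBLTR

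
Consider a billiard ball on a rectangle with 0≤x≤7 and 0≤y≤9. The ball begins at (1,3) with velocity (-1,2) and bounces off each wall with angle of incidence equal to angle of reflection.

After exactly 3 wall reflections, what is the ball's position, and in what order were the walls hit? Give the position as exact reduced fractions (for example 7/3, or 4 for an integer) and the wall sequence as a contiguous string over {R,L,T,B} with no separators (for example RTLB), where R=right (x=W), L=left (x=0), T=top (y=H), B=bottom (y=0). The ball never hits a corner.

Final position: (13/2,0)
Wall sequence: LTB

1. t=1 → L at (0,5); v=(1,2)
2. t=2 → T at (2,9); v=(1,-2)
3. t=9/2 → B at (13/2,0); v=(1,2)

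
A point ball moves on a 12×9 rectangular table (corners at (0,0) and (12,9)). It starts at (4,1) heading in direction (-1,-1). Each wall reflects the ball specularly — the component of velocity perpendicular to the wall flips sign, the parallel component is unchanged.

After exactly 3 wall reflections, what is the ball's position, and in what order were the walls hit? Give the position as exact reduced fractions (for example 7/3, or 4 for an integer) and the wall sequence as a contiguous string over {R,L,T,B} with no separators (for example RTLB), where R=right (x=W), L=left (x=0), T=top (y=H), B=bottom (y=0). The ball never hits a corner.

1. t=1 → B at (3,0); v=(-1,1)
2. t=3 → L at (0,3); v=(1,1)
3. t=6 → T at (6,9); v=(1,-1)

Final position: (6,9)
Wall sequence: BLT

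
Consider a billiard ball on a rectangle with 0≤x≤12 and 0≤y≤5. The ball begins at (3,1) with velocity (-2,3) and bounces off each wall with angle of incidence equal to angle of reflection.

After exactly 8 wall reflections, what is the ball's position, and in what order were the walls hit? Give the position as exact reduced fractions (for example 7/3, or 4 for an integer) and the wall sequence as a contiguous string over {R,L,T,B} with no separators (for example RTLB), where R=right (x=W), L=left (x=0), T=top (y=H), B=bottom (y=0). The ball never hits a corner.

Final position: (23/3,0)
Wall sequence: TLBTBRTB

1. t=4/3 → T at (1/3,5); v=(-2,-3)
2. t=1/6 → L at (0,9/2); v=(2,-3)
3. t=3/2 → B at (3,0); v=(2,3)
4. t=5/3 → T at (19/3,5); v=(2,-3)
5. t=5/3 → B at (29/3,0); v=(2,3)
6. t=7/6 → R at (12,7/2); v=(-2,3)
7. t=1/2 → T at (11,5); v=(-2,-3)
8. t=5/3 → B at (23/3,0); v=(-2,3)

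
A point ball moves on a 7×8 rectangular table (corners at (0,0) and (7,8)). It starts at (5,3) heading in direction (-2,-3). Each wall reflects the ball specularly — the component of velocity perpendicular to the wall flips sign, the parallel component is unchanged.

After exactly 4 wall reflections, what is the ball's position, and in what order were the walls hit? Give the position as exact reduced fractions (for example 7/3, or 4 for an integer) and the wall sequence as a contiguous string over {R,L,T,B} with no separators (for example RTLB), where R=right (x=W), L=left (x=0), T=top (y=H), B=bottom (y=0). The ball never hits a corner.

1. t=1 → B at (3,0); v=(-2,3)
2. t=3/2 → L at (0,9/2); v=(2,3)
3. t=7/6 → T at (7/3,8); v=(2,-3)
4. t=7/3 → R at (7,1); v=(-2,-3)

Final position: (7,1)
Wall sequence: BLTR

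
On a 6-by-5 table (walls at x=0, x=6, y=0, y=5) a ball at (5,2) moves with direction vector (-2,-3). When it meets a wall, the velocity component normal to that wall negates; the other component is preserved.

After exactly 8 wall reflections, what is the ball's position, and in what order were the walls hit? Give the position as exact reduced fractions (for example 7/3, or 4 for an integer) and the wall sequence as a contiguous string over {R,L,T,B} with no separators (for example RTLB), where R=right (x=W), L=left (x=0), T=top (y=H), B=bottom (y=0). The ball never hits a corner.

Final position: (0,7/2)
Wall sequence: BTLBRTBL

1. t=2/3 → B at (11/3,0); v=(-2,3)
2. t=5/3 → T at (1/3,5); v=(-2,-3)
3. t=1/6 → L at (0,9/2); v=(2,-3)
4. t=3/2 → B at (3,0); v=(2,3)
5. t=3/2 → R at (6,9/2); v=(-2,3)
6. t=1/6 → T at (17/3,5); v=(-2,-3)
7. t=5/3 → B at (7/3,0); v=(-2,3)
8. t=7/6 → L at (0,7/2); v=(2,3)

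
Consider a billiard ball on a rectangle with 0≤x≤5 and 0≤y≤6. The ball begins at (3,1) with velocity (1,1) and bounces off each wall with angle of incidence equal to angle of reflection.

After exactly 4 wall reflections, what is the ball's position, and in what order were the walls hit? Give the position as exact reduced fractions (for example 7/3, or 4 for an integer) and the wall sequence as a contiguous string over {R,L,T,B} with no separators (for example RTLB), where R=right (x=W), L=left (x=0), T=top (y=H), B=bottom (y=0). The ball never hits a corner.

Final position: (4,0)
Wall sequence: RTLB

1. t=2 → R at (5,3); v=(-1,1)
2. t=3 → T at (2,6); v=(-1,-1)
3. t=2 → L at (0,4); v=(1,-1)
4. t=4 → B at (4,0); v=(1,1)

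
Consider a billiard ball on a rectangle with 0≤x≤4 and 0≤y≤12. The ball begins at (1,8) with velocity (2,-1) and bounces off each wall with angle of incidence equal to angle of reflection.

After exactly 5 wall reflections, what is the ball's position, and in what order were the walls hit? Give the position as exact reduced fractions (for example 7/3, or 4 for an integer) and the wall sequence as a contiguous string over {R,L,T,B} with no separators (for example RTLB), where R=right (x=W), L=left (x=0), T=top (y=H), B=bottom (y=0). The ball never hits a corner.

1. t=3/2 → R at (4,13/2); v=(-2,-1)
2. t=2 → L at (0,9/2); v=(2,-1)
3. t=2 → R at (4,5/2); v=(-2,-1)
4. t=2 → L at (0,1/2); v=(2,-1)
5. t=1/2 → B at (1,0); v=(2,1)

Final position: (1,0)
Wall sequence: RLRLB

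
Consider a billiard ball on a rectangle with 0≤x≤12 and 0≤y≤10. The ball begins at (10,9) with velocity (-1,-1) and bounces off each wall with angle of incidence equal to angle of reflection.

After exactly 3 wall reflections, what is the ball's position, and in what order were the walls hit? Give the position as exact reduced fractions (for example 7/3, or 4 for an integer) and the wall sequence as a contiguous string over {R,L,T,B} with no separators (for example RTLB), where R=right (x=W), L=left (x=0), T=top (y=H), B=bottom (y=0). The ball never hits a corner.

Final position: (9,10)
Wall sequence: BLT

1. t=9 → B at (1,0); v=(-1,1)
2. t=1 → L at (0,1); v=(1,1)
3. t=9 → T at (9,10); v=(1,-1)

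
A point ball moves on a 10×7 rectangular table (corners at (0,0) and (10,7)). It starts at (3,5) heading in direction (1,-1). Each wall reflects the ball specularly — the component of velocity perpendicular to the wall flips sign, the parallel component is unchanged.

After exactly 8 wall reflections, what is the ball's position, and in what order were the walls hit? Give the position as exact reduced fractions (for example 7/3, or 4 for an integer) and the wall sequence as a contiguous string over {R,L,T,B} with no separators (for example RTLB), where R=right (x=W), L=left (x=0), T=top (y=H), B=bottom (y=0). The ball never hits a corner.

Final position: (4,0)
Wall sequence: BRTLBTRB

1. t=5 → B at (8,0); v=(1,1)
2. t=2 → R at (10,2); v=(-1,1)
3. t=5 → T at (5,7); v=(-1,-1)
4. t=5 → L at (0,2); v=(1,-1)
5. t=2 → B at (2,0); v=(1,1)
6. t=7 → T at (9,7); v=(1,-1)
7. t=1 → R at (10,6); v=(-1,-1)
8. t=6 → B at (4,0); v=(-1,1)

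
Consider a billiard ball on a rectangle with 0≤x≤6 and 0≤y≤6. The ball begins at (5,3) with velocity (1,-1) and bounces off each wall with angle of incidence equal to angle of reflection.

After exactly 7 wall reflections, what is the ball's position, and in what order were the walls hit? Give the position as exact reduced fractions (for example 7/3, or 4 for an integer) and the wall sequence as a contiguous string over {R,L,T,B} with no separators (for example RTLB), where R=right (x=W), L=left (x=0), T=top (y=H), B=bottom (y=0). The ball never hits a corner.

1. t=1 → R at (6,2); v=(-1,-1)
2. t=2 → B at (4,0); v=(-1,1)
3. t=4 → L at (0,4); v=(1,1)
4. t=2 → T at (2,6); v=(1,-1)
5. t=4 → R at (6,2); v=(-1,-1)
6. t=2 → B at (4,0); v=(-1,1)
7. t=4 → L at (0,4); v=(1,1)

Final position: (0,4)
Wall sequence: RBLTRBL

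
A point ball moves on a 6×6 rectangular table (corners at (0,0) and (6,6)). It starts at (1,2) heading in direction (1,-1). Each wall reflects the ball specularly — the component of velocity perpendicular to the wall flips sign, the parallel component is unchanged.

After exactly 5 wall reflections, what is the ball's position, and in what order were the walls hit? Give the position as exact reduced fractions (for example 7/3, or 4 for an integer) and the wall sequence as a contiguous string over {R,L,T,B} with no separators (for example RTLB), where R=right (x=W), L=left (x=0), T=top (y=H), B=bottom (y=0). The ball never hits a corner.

Final position: (3,0)
Wall sequence: BRTLB

1. t=2 → B at (3,0); v=(1,1)
2. t=3 → R at (6,3); v=(-1,1)
3. t=3 → T at (3,6); v=(-1,-1)
4. t=3 → L at (0,3); v=(1,-1)
5. t=3 → B at (3,0); v=(1,1)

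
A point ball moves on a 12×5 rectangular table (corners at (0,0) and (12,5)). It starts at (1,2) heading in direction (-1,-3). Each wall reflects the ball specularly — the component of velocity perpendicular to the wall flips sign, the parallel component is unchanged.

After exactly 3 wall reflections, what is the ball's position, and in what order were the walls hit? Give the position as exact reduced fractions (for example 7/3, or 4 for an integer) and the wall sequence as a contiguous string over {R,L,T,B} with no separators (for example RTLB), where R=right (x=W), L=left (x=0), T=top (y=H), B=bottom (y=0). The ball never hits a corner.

1. t=2/3 → B at (1/3,0); v=(-1,3)
2. t=1/3 → L at (0,1); v=(1,3)
3. t=4/3 → T at (4/3,5); v=(1,-3)

Final position: (4/3,5)
Wall sequence: BLT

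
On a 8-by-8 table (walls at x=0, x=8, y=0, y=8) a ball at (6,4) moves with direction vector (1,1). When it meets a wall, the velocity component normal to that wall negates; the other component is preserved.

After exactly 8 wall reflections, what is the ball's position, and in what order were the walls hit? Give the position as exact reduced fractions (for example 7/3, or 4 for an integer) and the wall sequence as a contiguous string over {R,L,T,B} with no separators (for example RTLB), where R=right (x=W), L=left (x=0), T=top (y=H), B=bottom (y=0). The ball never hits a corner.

Final position: (2,0)
Wall sequence: RTLBRTLB

1. t=2 → R at (8,6); v=(-1,1)
2. t=2 → T at (6,8); v=(-1,-1)
3. t=6 → L at (0,2); v=(1,-1)
4. t=2 → B at (2,0); v=(1,1)
5. t=6 → R at (8,6); v=(-1,1)
6. t=2 → T at (6,8); v=(-1,-1)
7. t=6 → L at (0,2); v=(1,-1)
8. t=2 → B at (2,0); v=(1,1)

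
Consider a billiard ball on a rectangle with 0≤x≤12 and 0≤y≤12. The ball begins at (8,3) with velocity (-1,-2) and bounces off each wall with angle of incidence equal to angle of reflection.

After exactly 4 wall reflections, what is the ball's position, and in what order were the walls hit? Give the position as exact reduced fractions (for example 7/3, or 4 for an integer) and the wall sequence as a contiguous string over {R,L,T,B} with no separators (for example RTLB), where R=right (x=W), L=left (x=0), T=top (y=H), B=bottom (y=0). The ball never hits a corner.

1. t=3/2 → B at (13/2,0); v=(-1,2)
2. t=6 → T at (1/2,12); v=(-1,-2)
3. t=1/2 → L at (0,11); v=(1,-2)
4. t=11/2 → B at (11/2,0); v=(1,2)

Final position: (11/2,0)
Wall sequence: BTLB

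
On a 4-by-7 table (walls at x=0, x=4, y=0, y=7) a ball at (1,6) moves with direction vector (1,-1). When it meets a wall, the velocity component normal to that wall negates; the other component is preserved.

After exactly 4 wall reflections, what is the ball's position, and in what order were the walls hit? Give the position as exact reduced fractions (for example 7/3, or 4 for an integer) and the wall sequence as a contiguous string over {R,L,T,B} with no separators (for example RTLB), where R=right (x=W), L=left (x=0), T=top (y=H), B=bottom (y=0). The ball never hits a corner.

Final position: (4,5)
Wall sequence: RBLR

1. t=3 → R at (4,3); v=(-1,-1)
2. t=3 → B at (1,0); v=(-1,1)
3. t=1 → L at (0,1); v=(1,1)
4. t=4 → R at (4,5); v=(-1,1)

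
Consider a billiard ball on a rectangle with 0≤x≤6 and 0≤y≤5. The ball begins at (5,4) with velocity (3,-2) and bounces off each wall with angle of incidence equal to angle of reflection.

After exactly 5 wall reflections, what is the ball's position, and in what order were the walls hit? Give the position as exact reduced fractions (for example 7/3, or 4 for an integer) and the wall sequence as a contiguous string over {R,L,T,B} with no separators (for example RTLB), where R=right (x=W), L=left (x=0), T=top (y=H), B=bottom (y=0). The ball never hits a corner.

Final position: (11/2,5)
Wall sequence: RBLRT

1. t=1/3 → R at (6,10/3); v=(-3,-2)
2. t=5/3 → B at (1,0); v=(-3,2)
3. t=1/3 → L at (0,2/3); v=(3,2)
4. t=2 → R at (6,14/3); v=(-3,2)
5. t=1/6 → T at (11/2,5); v=(-3,-2)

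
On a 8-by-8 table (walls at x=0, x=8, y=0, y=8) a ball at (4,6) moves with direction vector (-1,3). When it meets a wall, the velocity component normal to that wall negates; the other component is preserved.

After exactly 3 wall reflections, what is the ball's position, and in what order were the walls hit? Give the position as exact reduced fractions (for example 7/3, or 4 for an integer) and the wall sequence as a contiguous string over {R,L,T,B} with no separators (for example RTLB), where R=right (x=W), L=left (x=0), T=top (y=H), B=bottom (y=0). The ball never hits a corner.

Final position: (0,2)
Wall sequence: TBL

1. t=2/3 → T at (10/3,8); v=(-1,-3)
2. t=8/3 → B at (2/3,0); v=(-1,3)
3. t=2/3 → L at (0,2); v=(1,3)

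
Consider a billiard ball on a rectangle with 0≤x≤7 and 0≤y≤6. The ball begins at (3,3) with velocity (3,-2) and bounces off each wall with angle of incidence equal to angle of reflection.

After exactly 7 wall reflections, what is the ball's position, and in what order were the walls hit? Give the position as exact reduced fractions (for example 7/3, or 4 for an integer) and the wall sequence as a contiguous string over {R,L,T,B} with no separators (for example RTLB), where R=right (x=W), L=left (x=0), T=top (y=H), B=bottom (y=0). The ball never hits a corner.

1. t=4/3 → R at (7,1/3); v=(-3,-2)
2. t=1/6 → B at (13/2,0); v=(-3,2)
3. t=13/6 → L at (0,13/3); v=(3,2)
4. t=5/6 → T at (5/2,6); v=(3,-2)
5. t=3/2 → R at (7,3); v=(-3,-2)
6. t=3/2 → B at (5/2,0); v=(-3,2)
7. t=5/6 → L at (0,5/3); v=(3,2)

Final position: (0,5/3)
Wall sequence: RBLTRBL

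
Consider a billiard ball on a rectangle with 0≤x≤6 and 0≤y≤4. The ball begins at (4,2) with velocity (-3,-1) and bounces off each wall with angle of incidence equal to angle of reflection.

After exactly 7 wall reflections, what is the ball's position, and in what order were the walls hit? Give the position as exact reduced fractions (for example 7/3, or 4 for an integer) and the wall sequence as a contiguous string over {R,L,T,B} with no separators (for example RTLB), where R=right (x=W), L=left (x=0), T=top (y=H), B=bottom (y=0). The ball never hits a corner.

Final position: (0,2/3)
Wall sequence: LBRLTRL

1. t=4/3 → L at (0,2/3); v=(3,-1)
2. t=2/3 → B at (2,0); v=(3,1)
3. t=4/3 → R at (6,4/3); v=(-3,1)
4. t=2 → L at (0,10/3); v=(3,1)
5. t=2/3 → T at (2,4); v=(3,-1)
6. t=4/3 → R at (6,8/3); v=(-3,-1)
7. t=2 → L at (0,2/3); v=(3,-1)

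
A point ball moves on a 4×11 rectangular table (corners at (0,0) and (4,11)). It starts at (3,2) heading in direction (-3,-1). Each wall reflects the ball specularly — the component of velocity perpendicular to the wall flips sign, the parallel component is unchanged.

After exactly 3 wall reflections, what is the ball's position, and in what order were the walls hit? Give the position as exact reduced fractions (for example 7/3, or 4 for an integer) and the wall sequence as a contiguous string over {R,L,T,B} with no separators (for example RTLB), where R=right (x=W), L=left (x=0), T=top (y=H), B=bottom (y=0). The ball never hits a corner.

1. t=1 → L at (0,1); v=(3,-1)
2. t=1 → B at (3,0); v=(3,1)
3. t=1/3 → R at (4,1/3); v=(-3,1)

Final position: (4,1/3)
Wall sequence: LBR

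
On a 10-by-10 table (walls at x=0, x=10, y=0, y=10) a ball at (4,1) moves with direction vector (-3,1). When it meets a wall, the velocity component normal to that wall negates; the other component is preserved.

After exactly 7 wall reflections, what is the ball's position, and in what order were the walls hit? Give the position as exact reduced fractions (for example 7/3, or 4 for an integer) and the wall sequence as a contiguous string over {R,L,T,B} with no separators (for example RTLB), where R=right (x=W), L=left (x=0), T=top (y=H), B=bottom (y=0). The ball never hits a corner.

Final position: (10,1)
Wall sequence: LRLTRLR

1. t=4/3 → L at (0,7/3); v=(3,1)
2. t=10/3 → R at (10,17/3); v=(-3,1)
3. t=10/3 → L at (0,9); v=(3,1)
4. t=1 → T at (3,10); v=(3,-1)
5. t=7/3 → R at (10,23/3); v=(-3,-1)
6. t=10/3 → L at (0,13/3); v=(3,-1)
7. t=10/3 → R at (10,1); v=(-3,-1)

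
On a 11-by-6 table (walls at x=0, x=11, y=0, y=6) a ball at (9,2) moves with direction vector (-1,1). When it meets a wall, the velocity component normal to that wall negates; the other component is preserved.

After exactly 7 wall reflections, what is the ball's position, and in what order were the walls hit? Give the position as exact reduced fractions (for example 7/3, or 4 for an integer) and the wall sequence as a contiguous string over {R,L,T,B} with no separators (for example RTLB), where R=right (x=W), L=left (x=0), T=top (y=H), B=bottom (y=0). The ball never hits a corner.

Final position: (3,6)
Wall sequence: TLBTRBT

1. t=4 → T at (5,6); v=(-1,-1)
2. t=5 → L at (0,1); v=(1,-1)
3. t=1 → B at (1,0); v=(1,1)
4. t=6 → T at (7,6); v=(1,-1)
5. t=4 → R at (11,2); v=(-1,-1)
6. t=2 → B at (9,0); v=(-1,1)
7. t=6 → T at (3,6); v=(-1,-1)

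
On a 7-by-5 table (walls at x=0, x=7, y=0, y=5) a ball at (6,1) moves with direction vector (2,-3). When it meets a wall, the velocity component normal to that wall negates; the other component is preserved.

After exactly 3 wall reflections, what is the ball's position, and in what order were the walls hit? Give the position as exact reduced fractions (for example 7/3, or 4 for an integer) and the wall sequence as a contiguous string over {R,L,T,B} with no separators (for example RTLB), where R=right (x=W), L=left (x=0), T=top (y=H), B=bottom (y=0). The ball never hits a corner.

Final position: (4,5)
Wall sequence: BRT

1. t=1/3 → B at (20/3,0); v=(2,3)
2. t=1/6 → R at (7,1/2); v=(-2,3)
3. t=3/2 → T at (4,5); v=(-2,-3)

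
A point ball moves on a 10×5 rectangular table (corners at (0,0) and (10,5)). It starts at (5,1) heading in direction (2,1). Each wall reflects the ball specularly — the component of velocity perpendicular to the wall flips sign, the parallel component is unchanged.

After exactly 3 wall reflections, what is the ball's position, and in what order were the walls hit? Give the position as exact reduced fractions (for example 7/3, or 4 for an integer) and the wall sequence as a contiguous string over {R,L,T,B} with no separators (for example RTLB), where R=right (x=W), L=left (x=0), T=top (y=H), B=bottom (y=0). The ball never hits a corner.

1. t=5/2 → R at (10,7/2); v=(-2,1)
2. t=3/2 → T at (7,5); v=(-2,-1)
3. t=7/2 → L at (0,3/2); v=(2,-1)

Final position: (0,3/2)
Wall sequence: RTL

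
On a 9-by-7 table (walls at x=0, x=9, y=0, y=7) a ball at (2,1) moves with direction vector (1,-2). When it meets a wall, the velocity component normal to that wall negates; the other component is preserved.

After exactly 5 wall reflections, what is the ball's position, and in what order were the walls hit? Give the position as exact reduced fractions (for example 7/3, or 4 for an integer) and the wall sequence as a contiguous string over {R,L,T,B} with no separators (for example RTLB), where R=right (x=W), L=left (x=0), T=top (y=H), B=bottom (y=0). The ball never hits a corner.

1. t=1/2 → B at (5/2,0); v=(1,2)
2. t=7/2 → T at (6,7); v=(1,-2)
3. t=3 → R at (9,1); v=(-1,-2)
4. t=1/2 → B at (17/2,0); v=(-1,2)
5. t=7/2 → T at (5,7); v=(-1,-2)

Final position: (5,7)
Wall sequence: BTRBT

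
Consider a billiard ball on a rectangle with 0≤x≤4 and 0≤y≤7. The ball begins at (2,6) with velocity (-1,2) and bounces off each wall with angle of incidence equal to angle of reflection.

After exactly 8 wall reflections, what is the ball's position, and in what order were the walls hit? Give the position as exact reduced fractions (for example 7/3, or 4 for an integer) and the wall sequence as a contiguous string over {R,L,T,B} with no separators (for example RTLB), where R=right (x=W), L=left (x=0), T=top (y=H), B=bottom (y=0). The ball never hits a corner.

Final position: (4,6)
Wall sequence: TLBRTLBR

1. t=1/2 → T at (3/2,7); v=(-1,-2)
2. t=3/2 → L at (0,4); v=(1,-2)
3. t=2 → B at (2,0); v=(1,2)
4. t=2 → R at (4,4); v=(-1,2)
5. t=3/2 → T at (5/2,7); v=(-1,-2)
6. t=5/2 → L at (0,2); v=(1,-2)
7. t=1 → B at (1,0); v=(1,2)
8. t=3 → R at (4,6); v=(-1,2)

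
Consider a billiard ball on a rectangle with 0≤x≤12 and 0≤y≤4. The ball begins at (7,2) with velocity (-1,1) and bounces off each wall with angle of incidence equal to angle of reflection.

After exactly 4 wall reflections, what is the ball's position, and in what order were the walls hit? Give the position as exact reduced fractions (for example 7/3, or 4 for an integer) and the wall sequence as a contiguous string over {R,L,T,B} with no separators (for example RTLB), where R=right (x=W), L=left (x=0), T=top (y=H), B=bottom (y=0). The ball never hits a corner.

Final position: (3,4)
Wall sequence: TBLT

1. t=2 → T at (5,4); v=(-1,-1)
2. t=4 → B at (1,0); v=(-1,1)
3. t=1 → L at (0,1); v=(1,1)
4. t=3 → T at (3,4); v=(1,-1)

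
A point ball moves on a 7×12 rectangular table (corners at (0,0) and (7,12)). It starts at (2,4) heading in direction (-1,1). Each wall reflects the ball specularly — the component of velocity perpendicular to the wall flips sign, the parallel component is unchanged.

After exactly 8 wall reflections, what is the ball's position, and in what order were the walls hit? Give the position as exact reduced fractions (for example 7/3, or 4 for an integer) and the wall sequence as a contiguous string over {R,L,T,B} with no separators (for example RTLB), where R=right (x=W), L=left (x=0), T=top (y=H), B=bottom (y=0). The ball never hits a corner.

Final position: (2,12)
Wall sequence: LTRLBRLT

1. t=2 → L at (0,6); v=(1,1)
2. t=6 → T at (6,12); v=(1,-1)
3. t=1 → R at (7,11); v=(-1,-1)
4. t=7 → L at (0,4); v=(1,-1)
5. t=4 → B at (4,0); v=(1,1)
6. t=3 → R at (7,3); v=(-1,1)
7. t=7 → L at (0,10); v=(1,1)
8. t=2 → T at (2,12); v=(1,-1)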